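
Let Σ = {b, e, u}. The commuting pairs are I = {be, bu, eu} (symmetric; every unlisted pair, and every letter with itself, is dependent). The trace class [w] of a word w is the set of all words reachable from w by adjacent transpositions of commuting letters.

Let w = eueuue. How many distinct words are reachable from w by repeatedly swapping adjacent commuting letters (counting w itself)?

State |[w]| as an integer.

drop 0:e onto floor
drop 1:u onto floor
drop 2:e onto {0:e}
drop 3:u onto {1:u}
drop 4:u onto {3:u}
drop 5:e onto {2:e}
ground layer = {0:e, 1:u}
drop-orders for the pieces not yet dropped (sum over which currently-grounded one goes next):
  1 to go: {4} 1  {5} 1
  2 to go: {2,5} 1  {3,4} 1  {4,5} 2
  3 to go: {0,2,5} 1  {1,3,4} 1  {2,4,5} 3  {3,4,5} 3
  4 to go: {0,2,4,5} 4  {1,3,4,5} 4  {2,3,4,5} 6
  if 0:e drops first: 10 orders
  if 1:u drops first: 10 orders
heap linearizations: 20

20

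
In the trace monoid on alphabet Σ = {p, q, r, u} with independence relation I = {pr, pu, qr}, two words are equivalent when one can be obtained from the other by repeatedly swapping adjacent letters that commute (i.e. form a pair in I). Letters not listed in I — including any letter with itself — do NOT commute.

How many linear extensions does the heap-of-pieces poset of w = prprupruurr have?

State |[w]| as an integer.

#0=p has no predecessor
#1=r has no predecessor
#2=p depends on [0:p]
#3=r depends on [1:r]
#4=u depends on [3:r]
#5=p depends on [2:p]
#6=r depends on [4:u]
#7=u depends on [6:r]
#8=u depends on [7:u]
#9=r depends on [8:u]
#10=r depends on [9:r]
sources: [0:p, 1:r]
N(rest) = Σ N(rest − s) over sources s of rest; N(one piece) = 1:
  size 1 → [5]=1  [10]=1
  size 2 → [2,5]=1  [5,10]=2  [9,10]=1
  size 3 → [0,2,5]=1  [2,5,10]=3  [5,9,10]=3  [8,9,10]=1
  size 4 → [0,2,5,10]=4  [2,5,9,10]=6  [5,8,9,10]=4  [7,8,9,10]=1
  size 5 → [0,2,5,9,10]=10  [2,5,8,9,10]=10  [5,7,8,9,10]=5  [6,7,8,9,10]=1
  size 6 → [0,2,5,8,9,10]=20  [2,5,7,8,9,10]=15  [4,6,7,8,9,10]=1  [5,6,7,8,9,10]=6
  size 7 → [0,2,5,7,8,9,10]=35  [2,5,6,7,8,9,10]=21  [3,4,6,7,8,9,10]=1  [4,5,6,7,8,9,10]=7
  size 8 → [0,2,5,6,7,8,9,10]=56  [1,3,4,6,7,8,9,10]=1  [2,4,5,6,7,8,9,10]=28  [3,4,5,6,7,8,9,10]=8
  size 9 → [0,2,4,5,6,7,8,9,10]=84  [1,3,4,5,6,7,8,9,10]=9  [2,3,4,5,6,7,8,9,10]=36
  first=0(p) contributes 45
  first=1(r) contributes 120
|[w]| = 165

165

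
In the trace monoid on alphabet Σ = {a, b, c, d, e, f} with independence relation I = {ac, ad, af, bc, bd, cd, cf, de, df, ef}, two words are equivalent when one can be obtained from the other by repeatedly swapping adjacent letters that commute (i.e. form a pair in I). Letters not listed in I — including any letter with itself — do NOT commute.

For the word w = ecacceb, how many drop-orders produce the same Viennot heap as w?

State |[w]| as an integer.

4

0(e) covers ∅
1(c) covers 0:e
2(a) covers 0:e
3(c) covers 1:c
4(c) covers 3:c
5(e) covers 2:a, 4:c
6(b) covers 5:e
floor of heap: 0:e
completions by unplaced set U, small U first (add the entries for U minus each lowest piece of U):
  |U|=1: {6}:1
  |U|=2: {5,6}:1
  |U|=3: {2,5,6}:1  {4,5,6}:1
  |U|=4: {2,4,5,6}:2  {3,4,5,6}:1
  |U|=5: {1,3,4,5,6}:1  {2,3,4,5,6}:3
  start at 0(e): 4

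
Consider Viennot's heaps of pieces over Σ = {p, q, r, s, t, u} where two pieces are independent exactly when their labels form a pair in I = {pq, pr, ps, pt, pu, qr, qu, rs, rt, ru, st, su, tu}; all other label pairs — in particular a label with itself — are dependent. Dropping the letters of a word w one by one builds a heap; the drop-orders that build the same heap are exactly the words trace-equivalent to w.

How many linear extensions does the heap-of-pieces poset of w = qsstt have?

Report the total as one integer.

6

drop 0:q onto floor
drop 1:s onto {0:q}
drop 2:s onto {1:s}
drop 3:t onto {0:q}
drop 4:t onto {3:t}
ground layer = {0:q}
drop-orders for the pieces not yet dropped (sum over which currently-grounded one goes next):
  1 to go: {2} 1  {4} 1
  2 to go: {1,2} 1  {2,4} 2  {3,4} 1
  3 to go: {1,2,4} 3  {2,3,4} 3
  if 0:q drops first: 6 orders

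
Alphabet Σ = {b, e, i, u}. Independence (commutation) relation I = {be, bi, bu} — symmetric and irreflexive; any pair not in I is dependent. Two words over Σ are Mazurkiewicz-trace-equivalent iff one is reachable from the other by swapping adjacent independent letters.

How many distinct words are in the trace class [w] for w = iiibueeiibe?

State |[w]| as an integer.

55

drop 0:i onto floor
drop 1:i onto {0:i}
drop 2:i onto {1:i}
drop 3:b onto floor
drop 4:u onto {2:i}
drop 5:e onto {4:u}
drop 6:e onto {5:e}
drop 7:i onto {6:e}
drop 8:i onto {7:i}
drop 9:b onto {3:b}
drop 10:e onto {8:i}
ground layer = {0:i, 3:b}
drop-orders for the pieces not yet dropped (sum over which currently-grounded one goes next):
  1 to go: {9} 1  {10} 1
  2 to go: {3,9} 1  {8,10} 1  {9,10} 2
  3 to go: {3,9,10} 3  {7,8,10} 1  {8,9,10} 3
  4 to go: {3,8,9,10} 6  {6,7,8,10} 1  {7,8,9,10} 4
  5 to go: {3,7,8,9,10} 10  {5,6,7,8,10} 1  {6,7,8,9,10} 5
  6 to go: {3,6,7,8,9,10} 15  {4,5,6,7,8,10} 1  {5,6,7,8,9,10} 6
  7 to go: {2,4,5,6,7,8,10} 1  {3,5,6,7,8,9,10} 21  {4,5,6,7,8,9,10} 7
  8 to go: {1,2,4,5,6,7,8,10} 1  {2,4,5,6,7,8,9,10} 8  {3,4,5,6,7,8,9,10} 28
  9 to go: {0,1,2,4,5,6,7,8,10} 1  {1,2,4,5,6,7,8,9,10} 9  {2,3,4,5,6,7,8,9,10} 36
  if 0:i drops first: 45 orders
  if 3:b drops first: 10 orders
heap linearizations: 55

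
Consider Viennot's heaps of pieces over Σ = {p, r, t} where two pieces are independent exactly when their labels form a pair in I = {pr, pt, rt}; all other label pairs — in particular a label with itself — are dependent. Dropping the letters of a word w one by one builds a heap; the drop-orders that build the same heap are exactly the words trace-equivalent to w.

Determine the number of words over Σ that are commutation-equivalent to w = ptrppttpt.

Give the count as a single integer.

630

piece 0:p — minimal
piece 1:t — minimal
piece 2:r — minimal
piece 3:p rests on {0:p}
piece 4:p rests on {3:p}
piece 5:t rests on {1:t}
piece 6:t rests on {5:t}
piece 7:p rests on {4:p}
piece 8:t rests on {6:t}
minimal pieces: {0:p, 1:t, 2:r}
ways to finish when only these pieces remain (= sum over removing one remaining piece with nothing left below it):
  1 left: {2}→1  {7}→1  {8}→1
  2 left: {2,7}→2  {2,8}→2  {4,7}→1  {6,8}→1  {7,8}→2
  3 left: {2,4,7}→3  {2,6,8}→3  {2,7,8}→6  {3,4,7}→1  {4,7,8}→3  {5,6,8}→1  {6,7,8}→3
  4 left: {0,3,4,7}→1  {1,5,6,8}→1  {2,3,4,7}→4  {2,4,7,8}→12  {2,5,6,8}→4  {2,6,7,8}→12  {3,4,7,8}→4  {4,6,7,8}→6  {5,6,7,8}→4
  5 left: {0,2,3,4,7}→5  {0,3,4,7,8}→5  {1,2,5,6,8}→5  {1,5,6,7,8}→5  {2,3,4,7,8}→20  {2,4,6,7,8}→30  {2,5,6,7,8}→20  {3,4,6,7,8}→10  {4,5,6,7,8}→10
  6 left: {0,2,3,4,7,8}→30  {0,3,4,6,7,8}→15  {1,2,5,6,7,8}→30  {1,4,5,6,7,8}→15  {2,3,4,6,7,8}→60  {2,4,5,6,7,8}→60  {3,4,5,6,7,8}→20
  7 left: {0,2,3,4,6,7,8}→105  {0,3,4,5,6,7,8}→35  {1,2,4,5,6,7,8}→105  {1,3,4,5,6,7,8}→35  {2,3,4,5,6,7,8}→140
  placing 0:p first → 280 extensions
  placing 1:t first → 280 extensions
  placing 2:r first → 70 extensions
total linear extensions = 630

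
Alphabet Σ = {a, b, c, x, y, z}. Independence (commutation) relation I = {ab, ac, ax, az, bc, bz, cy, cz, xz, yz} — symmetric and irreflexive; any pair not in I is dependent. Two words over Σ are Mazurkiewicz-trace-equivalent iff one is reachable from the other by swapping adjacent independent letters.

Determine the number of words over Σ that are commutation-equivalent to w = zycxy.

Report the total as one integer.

piece 0:z — minimal
piece 1:y — minimal
piece 2:c — minimal
piece 3:x rests on {1:y, 2:c}
piece 4:y rests on {3:x}
minimal pieces: {0:z, 1:y, 2:c}
ways to finish when only these pieces remain (= sum over removing one remaining piece with nothing left below it):
  1 left: {0}→1  {4}→1
  2 left: {0,4}→2  {3,4}→1
  3 left: {0,3,4}→3  {1,3,4}→1  {2,3,4}→1
  placing 0:z first → 2 extensions
  placing 1:y first → 4 extensions
  placing 2:c first → 4 extensions
total linear extensions = 10

10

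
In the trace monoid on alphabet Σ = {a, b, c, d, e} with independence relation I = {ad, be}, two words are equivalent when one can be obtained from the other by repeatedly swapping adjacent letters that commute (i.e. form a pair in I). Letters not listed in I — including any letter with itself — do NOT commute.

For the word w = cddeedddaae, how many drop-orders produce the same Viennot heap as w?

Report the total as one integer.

10

drop 0:c onto floor
drop 1:d onto {0:c}
drop 2:d onto {1:d}
drop 3:e onto {2:d}
drop 4:e onto {3:e}
drop 5:d onto {4:e}
drop 6:d onto {5:d}
drop 7:d onto {6:d}
drop 8:a onto {4:e}
drop 9:a onto {8:a}
drop 10:e onto {7:d, 9:a}
ground layer = {0:c}
drop-orders for the pieces not yet dropped (sum over which currently-grounded one goes next):
  1 to go: {10} 1
  2 to go: {7,10} 1  {9,10} 1
  3 to go: {6,7,10} 1  {7,9,10} 2  {8,9,10} 1
  4 to go: {5,6,7,10} 1  {6,7,9,10} 3  {7,8,9,10} 3
  5 to go: {5,6,7,9,10} 4  {6,7,8,9,10} 6
  6 to go: {5,6,7,8,9,10} 10
  7 to go: {4,5,6,7,8,9,10} 10
  8 to go: {3,4,5,6,7,8,9,10} 10
  9 to go: {2,3,4,5,6,7,8,9,10} 10
  if 0:c drops first: 10 orders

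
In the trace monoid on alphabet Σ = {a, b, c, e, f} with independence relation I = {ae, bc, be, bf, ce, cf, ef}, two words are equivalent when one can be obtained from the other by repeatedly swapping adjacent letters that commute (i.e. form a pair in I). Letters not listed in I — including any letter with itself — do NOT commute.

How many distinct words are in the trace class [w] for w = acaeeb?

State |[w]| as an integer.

15

piece 0:a — minimal
piece 1:c rests on {0:a}
piece 2:a rests on {1:c}
piece 3:e — minimal
piece 4:e rests on {3:e}
piece 5:b rests on {2:a}
minimal pieces: {0:a, 3:e}
ways to finish when only these pieces remain (= sum over removing one remaining piece with nothing left below it):
  1 left: {4}→1  {5}→1
  2 left: {2,5}→1  {3,4}→1  {4,5}→2
  3 left: {1,2,5}→1  {2,4,5}→3  {3,4,5}→3
  4 left: {0,1,2,5}→1  {1,2,4,5}→4  {2,3,4,5}→6
  placing 0:a first → 10 extensions
  placing 3:e first → 5 extensions
total linear extensions = 15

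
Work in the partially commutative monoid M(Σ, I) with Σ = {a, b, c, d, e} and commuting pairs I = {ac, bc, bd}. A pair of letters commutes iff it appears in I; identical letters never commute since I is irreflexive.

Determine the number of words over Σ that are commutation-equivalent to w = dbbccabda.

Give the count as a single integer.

50

0(d) covers ∅
1(b) covers ∅
2(b) covers 1:b
3(c) covers 0:d
4(c) covers 3:c
5(a) covers 0:d, 2:b
6(b) covers 5:a
7(d) covers 4:c, 5:a
8(a) covers 6:b, 7:d
floor of heap: 0:d, 1:b
completions by unplaced set U, small U first (add the entries for U minus each lowest piece of U):
  |U|=1: {8}:1
  |U|=2: {6,8}:1  {7,8}:1
  |U|=3: {4,7,8}:1  {6,7,8}:2
  |U|=4: {3,4,7,8}:1  {4,6,7,8}:3  {5,6,7,8}:2
  |U|=5: {2,5,6,7,8}:2  {3,4,6,7,8}:4  {4,5,6,7,8}:5
  |U|=6: {1,2,5,6,7,8}:2  {2,4,5,6,7,8}:7  {3,4,5,6,7,8}:9
  |U|=7: {0,3,4,5,6,7,8}:9  {1,2,4,5,6,7,8}:9  {2,3,4,5,6,7,8}:16
  start at 0(d): 25
  start at 1(b): 25
sum over floor = 50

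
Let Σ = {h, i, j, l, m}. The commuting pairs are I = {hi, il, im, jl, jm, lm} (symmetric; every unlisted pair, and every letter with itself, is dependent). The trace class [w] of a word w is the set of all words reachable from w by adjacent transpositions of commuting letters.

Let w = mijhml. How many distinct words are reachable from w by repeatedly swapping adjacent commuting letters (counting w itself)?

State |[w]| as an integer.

0(m) covers ∅
1(i) covers ∅
2(j) covers 1:i
3(h) covers 0:m, 2:j
4(m) covers 3:h
5(l) covers 3:h
floor of heap: 0:m, 1:i
completions by unplaced set U, small U first (add the entries for U minus each lowest piece of U):
  |U|=1: {4}:1  {5}:1
  |U|=2: {4,5}:2
  |U|=3: {3,4,5}:2
  |U|=4: {0,3,4,5}:2  {2,3,4,5}:2
  start at 0(m): 2
  start at 1(i): 4
sum over floor = 6

6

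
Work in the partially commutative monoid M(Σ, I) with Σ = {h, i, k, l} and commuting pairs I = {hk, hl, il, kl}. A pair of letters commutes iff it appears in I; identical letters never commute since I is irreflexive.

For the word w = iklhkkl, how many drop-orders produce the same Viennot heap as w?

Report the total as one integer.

0(i) covers ∅
1(k) covers 0:i
2(l) covers ∅
3(h) covers 0:i
4(k) covers 1:k
5(k) covers 4:k
6(l) covers 2:l
floor of heap: 0:i, 2:l
completions by unplaced set U, small U first (add the entries for U minus each lowest piece of U):
  |U|=1: {3}:1  {5}:1  {6}:1
  |U|=2: {2,6}:1  {3,5}:2  {3,6}:2  {4,5}:1  {5,6}:2
  |U|=3: {1,4,5}:1  {2,3,6}:3  {2,5,6}:3  {3,4,5}:3  {3,5,6}:6  {4,5,6}:3
  |U|=4: {1,3,4,5}:4  {1,4,5,6}:4  {2,3,5,6}:12  {2,4,5,6}:6  {3,4,5,6}:12
  |U|=5: {0,1,3,4,5}:4  {1,2,4,5,6}:10  {1,3,4,5,6}:20  {2,3,4,5,6}:30
  start at 0(i): 60
  start at 2(l): 24
sum over floor = 84

84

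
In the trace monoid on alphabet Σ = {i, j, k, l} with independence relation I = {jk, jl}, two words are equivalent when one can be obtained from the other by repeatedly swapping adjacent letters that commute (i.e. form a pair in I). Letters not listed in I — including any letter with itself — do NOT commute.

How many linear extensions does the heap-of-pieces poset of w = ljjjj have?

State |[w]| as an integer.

5

drop 0:l onto floor
drop 1:j onto floor
drop 2:j onto {1:j}
drop 3:j onto {2:j}
drop 4:j onto {3:j}
ground layer = {0:l, 1:j}
drop-orders for the pieces not yet dropped (sum over which currently-grounded one goes next):
  1 to go: {0} 1  {4} 1
  2 to go: {0,4} 2  {3,4} 1
  3 to go: {0,3,4} 3  {2,3,4} 1
  if 0:l drops first: 1 orders
  if 1:j drops first: 4 orders
heap linearizations: 5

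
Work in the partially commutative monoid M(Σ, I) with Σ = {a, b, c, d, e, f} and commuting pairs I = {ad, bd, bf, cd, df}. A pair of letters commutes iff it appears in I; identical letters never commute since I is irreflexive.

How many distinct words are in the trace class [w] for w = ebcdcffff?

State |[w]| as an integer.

drop 0:e onto floor
drop 1:b onto {0:e}
drop 2:c onto {1:b}
drop 3:d onto {0:e}
drop 4:c onto {2:c}
drop 5:f onto {4:c}
drop 6:f onto {5:f}
drop 7:f onto {6:f}
drop 8:f onto {7:f}
ground layer = {0:e}
drop-orders for the pieces not yet dropped (sum over which currently-grounded one goes next):
  1 to go: {3} 1  {8} 1
  2 to go: {3,8} 2  {7,8} 1
  3 to go: {3,7,8} 3  {6,7,8} 1
  4 to go: {3,6,7,8} 4  {5,6,7,8} 1
  5 to go: {3,5,6,7,8} 5  {4,5,6,7,8} 1
  6 to go: {2,4,5,6,7,8} 1  {3,4,5,6,7,8} 6
  7 to go: {1,2,4,5,6,7,8} 1  {2,3,4,5,6,7,8} 7
  if 0:e drops first: 8 orders

8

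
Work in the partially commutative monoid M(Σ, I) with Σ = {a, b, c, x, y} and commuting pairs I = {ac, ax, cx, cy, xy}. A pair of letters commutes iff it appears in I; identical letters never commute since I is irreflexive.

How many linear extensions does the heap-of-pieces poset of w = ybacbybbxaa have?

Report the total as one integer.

6

#0=y has no predecessor
#1=b depends on [0:y]
#2=a depends on [1:b]
#3=c depends on [1:b]
#4=b depends on [2:a, 3:c]
#5=y depends on [4:b]
#6=b depends on [5:y]
#7=b depends on [6:b]
#8=x depends on [7:b]
#9=a depends on [7:b]
#10=a depends on [9:a]
sources: [0:y]
N(rest) = Σ N(rest − s) over sources s of rest; N(one piece) = 1:
  size 1 → [8]=1  [10]=1
  size 2 → [8,10]=2  [9,10]=1
  size 3 → [8,9,10]=3
  size 4 → [7,8,9,10]=3
  size 5 → [6,7,8,9,10]=3
  size 6 → [5,6,7,8,9,10]=3
  size 7 → [4,5,6,7,8,9,10]=3
  size 8 → [2,4,5,6,7,8,9,10]=3  [3,4,5,6,7,8,9,10]=3
  size 9 → [2,3,4,5,6,7,8,9,10]=6
  first=0(y) contributes 6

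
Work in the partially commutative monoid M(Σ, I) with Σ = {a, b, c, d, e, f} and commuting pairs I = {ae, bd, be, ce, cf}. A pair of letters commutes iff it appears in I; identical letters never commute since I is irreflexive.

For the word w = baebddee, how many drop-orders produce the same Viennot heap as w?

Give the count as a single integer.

#0=b has no predecessor
#1=a depends on [0:b]
#2=e has no predecessor
#3=b depends on [1:a]
#4=d depends on [1:a, 2:e]
#5=d depends on [4:d]
#6=e depends on [5:d]
#7=e depends on [6:e]
sources: [0:b, 2:e]
N(rest) = Σ N(rest − s) over sources s of rest; N(one piece) = 1:
  size 1 → [3]=1  [7]=1
  size 2 → [3,7]=2  [6,7]=1
  size 3 → [3,6,7]=3  [5,6,7]=1
  size 4 → [3,5,6,7]=4  [4,5,6,7]=1
  size 5 → [2,4,5,6,7]=1  [3,4,5,6,7]=5
  size 6 → [1,3,4,5,6,7]=5  [2,3,4,5,6,7]=6
  first=0(b) contributes 11
  first=2(e) contributes 5
|[w]| = 16

16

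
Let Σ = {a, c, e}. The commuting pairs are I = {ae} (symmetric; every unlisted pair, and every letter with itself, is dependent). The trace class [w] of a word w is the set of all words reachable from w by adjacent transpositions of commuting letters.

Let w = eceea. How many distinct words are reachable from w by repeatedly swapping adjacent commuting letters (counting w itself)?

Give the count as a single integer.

3

drop 0:e onto floor
drop 1:c onto {0:e}
drop 2:e onto {1:c}
drop 3:e onto {2:e}
drop 4:a onto {1:c}
ground layer = {0:e}
drop-orders for the pieces not yet dropped (sum over which currently-grounded one goes next):
  1 to go: {3} 1  {4} 1
  2 to go: {2,3} 1  {3,4} 2
  3 to go: {2,3,4} 3
  if 0:e drops first: 3 orders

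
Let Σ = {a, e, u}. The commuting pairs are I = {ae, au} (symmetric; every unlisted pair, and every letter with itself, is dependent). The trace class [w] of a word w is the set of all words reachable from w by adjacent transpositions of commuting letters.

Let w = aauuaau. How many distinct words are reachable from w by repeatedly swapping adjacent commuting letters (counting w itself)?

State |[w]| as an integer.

#0=a has no predecessor
#1=a depends on [0:a]
#2=u has no predecessor
#3=u depends on [2:u]
#4=a depends on [1:a]
#5=a depends on [4:a]
#6=u depends on [3:u]
sources: [0:a, 2:u]
N(rest) = Σ N(rest − s) over sources s of rest; N(one piece) = 1:
  size 1 → [5]=1  [6]=1
  size 2 → [3,6]=1  [4,5]=1  [5,6]=2
  size 3 → [1,4,5]=1  [2,3,6]=1  [3,5,6]=3  [4,5,6]=3
  size 4 → [0,1,4,5]=1  [1,4,5,6]=4  [2,3,5,6]=4  [3,4,5,6]=6
  size 5 → [0,1,4,5,6]=5  [1,3,4,5,6]=10  [2,3,4,5,6]=10
  first=0(a) contributes 20
  first=2(u) contributes 15
|[w]| = 35

35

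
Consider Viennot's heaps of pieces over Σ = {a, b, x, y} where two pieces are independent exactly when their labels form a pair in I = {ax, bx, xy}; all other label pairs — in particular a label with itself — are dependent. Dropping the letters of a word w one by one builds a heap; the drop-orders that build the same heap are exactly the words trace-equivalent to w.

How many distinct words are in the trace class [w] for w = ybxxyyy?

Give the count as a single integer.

21

#0=y has no predecessor
#1=b depends on [0:y]
#2=x has no predecessor
#3=x depends on [2:x]
#4=y depends on [1:b]
#5=y depends on [4:y]
#6=y depends on [5:y]
sources: [0:y, 2:x]
N(rest) = Σ N(rest − s) over sources s of rest; N(one piece) = 1:
  size 1 → [3]=1  [6]=1
  size 2 → [2,3]=1  [3,6]=2  [5,6]=1
  size 3 → [2,3,6]=3  [3,5,6]=3  [4,5,6]=1
  size 4 → [1,4,5,6]=1  [2,3,5,6]=6  [3,4,5,6]=4
  size 5 → [0,1,4,5,6]=1  [1,3,4,5,6]=5  [2,3,4,5,6]=10
  first=0(y) contributes 15
  first=2(x) contributes 6
|[w]| = 21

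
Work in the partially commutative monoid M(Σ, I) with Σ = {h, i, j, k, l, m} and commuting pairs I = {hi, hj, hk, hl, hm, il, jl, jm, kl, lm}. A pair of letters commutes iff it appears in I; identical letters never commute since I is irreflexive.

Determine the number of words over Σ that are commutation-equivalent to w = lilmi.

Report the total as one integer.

10

drop 0:l onto floor
drop 1:i onto floor
drop 2:l onto {0:l}
drop 3:m onto {1:i}
drop 4:i onto {3:m}
ground layer = {0:l, 1:i}
drop-orders for the pieces not yet dropped (sum over which currently-grounded one goes next):
  1 to go: {2} 1  {4} 1
  2 to go: {0,2} 1  {2,4} 2  {3,4} 1
  3 to go: {0,2,4} 3  {1,3,4} 1  {2,3,4} 3
  if 0:l drops first: 4 orders
  if 1:i drops first: 6 orders
heap linearizations: 10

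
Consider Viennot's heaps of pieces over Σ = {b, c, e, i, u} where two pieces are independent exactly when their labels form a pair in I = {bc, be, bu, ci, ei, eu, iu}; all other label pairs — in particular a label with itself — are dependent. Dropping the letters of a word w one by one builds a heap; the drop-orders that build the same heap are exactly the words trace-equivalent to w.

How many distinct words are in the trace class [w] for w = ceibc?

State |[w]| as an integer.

10

0(c) covers ∅
1(e) covers 0:c
2(i) covers ∅
3(b) covers 2:i
4(c) covers 1:e
floor of heap: 0:c, 2:i
completions by unplaced set U, small U first (add the entries for U minus each lowest piece of U):
  |U|=1: {3}:1  {4}:1
  |U|=2: {1,4}:1  {2,3}:1  {3,4}:2
  |U|=3: {0,1,4}:1  {1,3,4}:3  {2,3,4}:3
  start at 0(c): 6
  start at 2(i): 4
sum over floor = 10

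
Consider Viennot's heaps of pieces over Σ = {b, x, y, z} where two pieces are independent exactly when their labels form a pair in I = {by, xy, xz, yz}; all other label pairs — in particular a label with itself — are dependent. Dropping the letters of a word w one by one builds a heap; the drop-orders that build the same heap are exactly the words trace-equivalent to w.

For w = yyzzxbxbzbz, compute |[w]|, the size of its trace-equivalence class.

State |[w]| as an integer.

165

0(y) covers ∅
1(y) covers 0:y
2(z) covers ∅
3(z) covers 2:z
4(x) covers ∅
5(b) covers 3:z, 4:x
6(x) covers 5:b
7(b) covers 6:x
8(z) covers 7:b
9(b) covers 8:z
10(z) covers 9:b
floor of heap: 0:y, 2:z, 4:x
completions by unplaced set U, small U first (add the entries for U minus each lowest piece of U):
  |U|=1: {1}:1  {10}:1
  |U|=2: {0,1}:1  {1,10}:2  {9,10}:1
  |U|=3: {0,1,10}:3  {1,9,10}:3  {8,9,10}:1
  |U|=4: {0,1,9,10}:6  {1,8,9,10}:4  {7,8,9,10}:1
  |U|=5: {0,1,8,9,10}:10  {1,7,8,9,10}:5  {6,7,8,9,10}:1
  |U|=6: {0,1,7,8,9,10}:15  {1,6,7,8,9,10}:6  {5,6,7,8,9,10}:1
  |U|=7: {0,1,6,7,8,9,10}:21  {1,5,6,7,8,9,10}:7  {3,5,6,7,8,9,10}:1  {4,5,6,7,8,9,10}:1
  |U|=8: {0,1,5,6,7,8,9,10}:28  {1,3,5,6,7,8,9,10}:8  {1,4,5,6,7,8,9,10}:8  {2,3,5,6,7,8,9,10}:1  {3,4,5,6,7,8,9,10}:2
  |U|=9: {0,1,3,5,6,7,8,9,10}:36  {0,1,4,5,6,7,8,9,10}:36  {1,2,3,5,6,7,8,9,10}:9  {1,3,4,5,6,7,8,9,10}:18  {2,3,4,5,6,7,8,9,10}:3
  start at 0(y): 30
  start at 2(z): 90
  start at 4(x): 45
sum over floor = 165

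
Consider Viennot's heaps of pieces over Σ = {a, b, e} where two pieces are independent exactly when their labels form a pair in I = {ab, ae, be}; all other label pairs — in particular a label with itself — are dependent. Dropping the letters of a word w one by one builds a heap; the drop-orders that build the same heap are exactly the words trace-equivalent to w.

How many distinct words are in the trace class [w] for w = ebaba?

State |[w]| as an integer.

30

piece 0:e — minimal
piece 1:b — minimal
piece 2:a — minimal
piece 3:b rests on {1:b}
piece 4:a rests on {2:a}
minimal pieces: {0:e, 1:b, 2:a}
ways to finish when only these pieces remain (= sum over removing one remaining piece with nothing left below it):
  1 left: {0}→1  {3}→1  {4}→1
  2 left: {0,3}→2  {0,4}→2  {1,3}→1  {2,4}→1  {3,4}→2
  3 left: {0,1,3}→3  {0,2,4}→3  {0,3,4}→6  {1,3,4}→3  {2,3,4}→3
  placing 0:e first → 6 extensions
  placing 1:b first → 12 extensions
  placing 2:a first → 12 extensions
total linear extensions = 30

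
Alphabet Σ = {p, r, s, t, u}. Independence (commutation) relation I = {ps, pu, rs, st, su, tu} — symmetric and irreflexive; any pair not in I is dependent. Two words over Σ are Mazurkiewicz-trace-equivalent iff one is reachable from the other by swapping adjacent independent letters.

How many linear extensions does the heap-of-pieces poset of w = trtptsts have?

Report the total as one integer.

28

drop 0:t onto floor
drop 1:r onto {0:t}
drop 2:t onto {1:r}
drop 3:p onto {2:t}
drop 4:t onto {3:p}
drop 5:s onto floor
drop 6:t onto {4:t}
drop 7:s onto {5:s}
ground layer = {0:t, 5:s}
drop-orders for the pieces not yet dropped (sum over which currently-grounded one goes next):
  1 to go: {6} 1  {7} 1
  2 to go: {4,6} 1  {5,7} 1  {6,7} 2
  3 to go: {3,4,6} 1  {4,6,7} 3  {5,6,7} 3
  4 to go: {2,3,4,6} 1  {3,4,6,7} 4  {4,5,6,7} 6
  5 to go: {1,2,3,4,6} 1  {2,3,4,6,7} 5  {3,4,5,6,7} 10
  6 to go: {0,1,2,3,4,6} 1  {1,2,3,4,6,7} 6  {2,3,4,5,6,7} 15
  if 0:t drops first: 21 orders
  if 5:s drops first: 7 orders
heap linearizations: 28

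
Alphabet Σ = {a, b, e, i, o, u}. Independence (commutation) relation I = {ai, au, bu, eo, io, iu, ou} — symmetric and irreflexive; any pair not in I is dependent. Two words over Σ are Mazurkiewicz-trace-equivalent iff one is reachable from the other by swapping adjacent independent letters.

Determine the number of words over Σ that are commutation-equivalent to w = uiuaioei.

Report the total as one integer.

150

piece 0:u — minimal
piece 1:i — minimal
piece 2:u rests on {0:u}
piece 3:a — minimal
piece 4:i rests on {1:i}
piece 5:o rests on {3:a}
piece 6:e rests on {2:u, 3:a, 4:i}
piece 7:i rests on {6:e}
minimal pieces: {0:u, 1:i, 3:a}
ways to finish when only these pieces remain (= sum over removing one remaining piece with nothing left below it):
  1 left: {5}→1  {7}→1
  2 left: {5,7}→2  {6,7}→1
  3 left: {2,6,7}→1  {4,6,7}→1  {5,6,7}→3
  4 left: {0,2,6,7}→1  {1,4,6,7}→1  {2,4,6,7}→2  {2,5,6,7}→4  {3,5,6,7}→3  {4,5,6,7}→4
  5 left: {0,2,4,6,7}→3  {0,2,5,6,7}→5  {1,2,4,6,7}→3  {1,4,5,6,7}→5  {2,3,5,6,7}→7  {2,4,5,6,7}→10  {3,4,5,6,7}→7
  6 left: {0,1,2,4,6,7}→6  {0,2,3,5,6,7}→12  {0,2,4,5,6,7}→18  {1,2,4,5,6,7}→18  {1,3,4,5,6,7}→12  {2,3,4,5,6,7}→24
  placing 0:u first → 54 extensions
  placing 1:i first → 54 extensions
  placing 3:a first → 42 extensions
total linear extensions = 150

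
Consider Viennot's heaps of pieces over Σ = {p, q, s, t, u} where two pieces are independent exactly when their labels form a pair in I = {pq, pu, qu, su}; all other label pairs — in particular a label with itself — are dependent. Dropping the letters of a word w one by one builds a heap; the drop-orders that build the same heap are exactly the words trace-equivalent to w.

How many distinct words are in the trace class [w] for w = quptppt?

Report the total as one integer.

6

0(q) covers ∅
1(u) covers ∅
2(p) covers ∅
3(t) covers 0:q, 1:u, 2:p
4(p) covers 3:t
5(p) covers 4:p
6(t) covers 5:p
floor of heap: 0:q, 1:u, 2:p
completions by unplaced set U, small U first (add the entries for U minus each lowest piece of U):
  |U|=1: {6}:1
  |U|=2: {5,6}:1
  |U|=3: {4,5,6}:1
  |U|=4: {3,4,5,6}:1
  |U|=5: {0,3,4,5,6}:1  {1,3,4,5,6}:1  {2,3,4,5,6}:1
  start at 0(q): 2
  start at 1(u): 2
  start at 2(p): 2
sum over floor = 6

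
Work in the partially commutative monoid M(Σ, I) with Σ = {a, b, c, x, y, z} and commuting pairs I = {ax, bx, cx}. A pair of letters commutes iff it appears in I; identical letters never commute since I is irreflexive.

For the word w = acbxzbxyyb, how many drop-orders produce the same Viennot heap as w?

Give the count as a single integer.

8

drop 0:a onto floor
drop 1:c onto {0:a}
drop 2:b onto {1:c}
drop 3:x onto floor
drop 4:z onto {2:b, 3:x}
drop 5:b onto {4:z}
drop 6:x onto {4:z}
drop 7:y onto {5:b, 6:x}
drop 8:y onto {7:y}
drop 9:b onto {8:y}
ground layer = {0:a, 3:x}
drop-orders for the pieces not yet dropped (sum over which currently-grounded one goes next):
  1 to go: {9} 1
  2 to go: {8,9} 1
  3 to go: {7,8,9} 1
  4 to go: {5,7,8,9} 1  {6,7,8,9} 1
  5 to go: {5,6,7,8,9} 2
  6 to go: {4,5,6,7,8,9} 2
  7 to go: {2,4,5,6,7,8,9} 2  {3,4,5,6,7,8,9} 2
  8 to go: {1,2,4,5,6,7,8,9} 2  {2,3,4,5,6,7,8,9} 4
  if 0:a drops first: 6 orders
  if 3:x drops first: 2 orders
heap linearizations: 8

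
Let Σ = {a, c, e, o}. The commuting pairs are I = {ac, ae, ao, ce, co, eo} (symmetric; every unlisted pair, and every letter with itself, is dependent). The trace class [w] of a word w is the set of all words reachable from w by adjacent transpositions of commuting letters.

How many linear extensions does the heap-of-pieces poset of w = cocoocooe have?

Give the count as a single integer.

504

#0=c has no predecessor
#1=o has no predecessor
#2=c depends on [0:c]
#3=o depends on [1:o]
#4=o depends on [3:o]
#5=c depends on [2:c]
#6=o depends on [4:o]
#7=o depends on [6:o]
#8=e has no predecessor
sources: [0:c, 1:o, 8:e]
N(rest) = Σ N(rest − s) over sources s of rest; N(one piece) = 1:
  size 1 → [5]=1  [7]=1  [8]=1
  size 2 → [2,5]=1  [5,7]=2  [5,8]=2  [6,7]=1  [7,8]=2
  size 3 → [0,2,5]=1  [2,5,7]=3  [2,5,8]=3  [4,6,7]=1  [5,6,7]=3  [5,7,8]=6  [6,7,8]=3
  size 4 → [0,2,5,7]=4  [0,2,5,8]=4  [2,5,6,7]=6  [2,5,7,8]=12  [3,4,6,7]=1  [4,5,6,7]=4  [4,6,7,8]=4  [5,6,7,8]=12
  size 5 → [0,2,5,6,7]=10  [0,2,5,7,8]=20  [1,3,4,6,7]=1  [2,4,5,6,7]=10  [2,5,6,7,8]=30  [3,4,5,6,7]=5  [3,4,6,7,8]=5  [4,5,6,7,8]=20
  size 6 → [0,2,4,5,6,7]=20  [0,2,5,6,7,8]=60  [1,3,4,5,6,7]=6  [1,3,4,6,7,8]=6  [2,3,4,5,6,7]=15  [2,4,5,6,7,8]=60  [3,4,5,6,7,8]=30
  size 7 → [0,2,3,4,5,6,7]=35  [0,2,4,5,6,7,8]=140  [1,2,3,4,5,6,7]=21  [1,3,4,5,6,7,8]=42  [2,3,4,5,6,7,8]=105
  first=0(c) contributes 168
  first=1(o) contributes 280
  first=8(e) contributes 56
|[w]| = 504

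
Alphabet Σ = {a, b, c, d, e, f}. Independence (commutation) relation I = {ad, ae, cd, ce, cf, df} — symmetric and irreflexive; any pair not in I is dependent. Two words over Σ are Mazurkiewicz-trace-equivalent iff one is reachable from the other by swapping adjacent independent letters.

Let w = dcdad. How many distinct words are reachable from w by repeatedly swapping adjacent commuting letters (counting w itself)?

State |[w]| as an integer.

10

piece 0:d — minimal
piece 1:c — minimal
piece 2:d rests on {0:d}
piece 3:a rests on {1:c}
piece 4:d rests on {2:d}
minimal pieces: {0:d, 1:c}
ways to finish when only these pieces remain (= sum over removing one remaining piece with nothing left below it):
  1 left: {3}→1  {4}→1
  2 left: {1,3}→1  {2,4}→1  {3,4}→2
  3 left: {0,2,4}→1  {1,3,4}→3  {2,3,4}→3
  placing 0:d first → 6 extensions
  placing 1:c first → 4 extensions
total linear extensions = 10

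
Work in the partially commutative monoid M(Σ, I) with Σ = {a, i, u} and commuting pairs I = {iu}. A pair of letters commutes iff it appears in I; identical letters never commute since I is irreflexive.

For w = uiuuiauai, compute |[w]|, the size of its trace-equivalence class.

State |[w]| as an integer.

0(u) covers ∅
1(i) covers ∅
2(u) covers 0:u
3(u) covers 2:u
4(i) covers 1:i
5(a) covers 3:u, 4:i
6(u) covers 5:a
7(a) covers 6:u
8(i) covers 7:a
floor of heap: 0:u, 1:i
completions by unplaced set U, small U first (add the entries for U minus each lowest piece of U):
  |U|=1: {8}:1
  |U|=2: {7,8}:1
  |U|=3: {6,7,8}:1
  |U|=4: {5,6,7,8}:1
  |U|=5: {3,5,6,7,8}:1  {4,5,6,7,8}:1
  |U|=6: {1,4,5,6,7,8}:1  {2,3,5,6,7,8}:1  {3,4,5,6,7,8}:2
  |U|=7: {0,2,3,5,6,7,8}:1  {1,3,4,5,6,7,8}:3  {2,3,4,5,6,7,8}:3
  start at 0(u): 6
  start at 1(i): 4
sum over floor = 10

10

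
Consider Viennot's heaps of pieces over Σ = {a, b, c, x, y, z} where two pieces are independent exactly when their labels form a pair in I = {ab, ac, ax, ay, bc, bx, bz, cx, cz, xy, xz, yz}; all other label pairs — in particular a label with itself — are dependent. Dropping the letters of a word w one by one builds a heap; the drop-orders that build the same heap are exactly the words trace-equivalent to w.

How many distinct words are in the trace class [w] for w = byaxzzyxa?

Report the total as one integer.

0(b) covers ∅
1(y) covers 0:b
2(a) covers ∅
3(x) covers ∅
4(z) covers 2:a
5(z) covers 4:z
6(y) covers 1:y
7(x) covers 3:x
8(a) covers 5:z
floor of heap: 0:b, 2:a, 3:x
completions by unplaced set U, small U first (add the entries for U minus each lowest piece of U):
  |U|=1: {6}:1  {7}:1  {8}:1
  |U|=2: {1,6}:1  {3,7}:1  {5,8}:1  {6,7}:2  {6,8}:2  {7,8}:2
  |U|=3: {0,1,6}:1  {1,6,7}:3  {1,6,8}:3  {3,6,7}:3  {3,7,8}:3  {4,5,8}:1  {5,6,8}:3  {5,7,8}:3  {6,7,8}:6
  |U|=4: {0,1,6,7}:4  {0,1,6,8}:4  {1,3,6,7}:6  {1,5,6,8}:6  {1,6,7,8}:12  {2,4,5,8}:1  {3,5,7,8}:6  {3,6,7,8}:12  {4,5,6,8}:4  {4,5,7,8}:4  {5,6,7,8}:12
  |U|=5: {0,1,3,6,7}:10  {0,1,5,6,8}:10  {0,1,6,7,8}:20  {1,3,6,7,8}:30  {1,4,5,6,8}:10  {1,5,6,7,8}:30  {2,4,5,6,8}:5  {2,4,5,7,8}:5  {3,4,5,7,8}:10  {3,5,6,7,8}:30  {4,5,6,7,8}:20
  |U|=6: {0,1,3,6,7,8}:60  {0,1,4,5,6,8}:20  {0,1,5,6,7,8}:60  {1,2,4,5,6,8}:15  {1,3,5,6,7,8}:90  {1,4,5,6,7,8}:60  {2,3,4,5,7,8}:15  {2,4,5,6,7,8}:30  {3,4,5,6,7,8}:60
  |U|=7: {0,1,2,4,5,6,8}:35  {0,1,3,5,6,7,8}:210  {0,1,4,5,6,7,8}:140  {1,2,4,5,6,7,8}:105  {1,3,4,5,6,7,8}:210  {2,3,4,5,6,7,8}:105
  start at 0(b): 420
  start at 2(a): 560
  start at 3(x): 280
sum over floor = 1260

1260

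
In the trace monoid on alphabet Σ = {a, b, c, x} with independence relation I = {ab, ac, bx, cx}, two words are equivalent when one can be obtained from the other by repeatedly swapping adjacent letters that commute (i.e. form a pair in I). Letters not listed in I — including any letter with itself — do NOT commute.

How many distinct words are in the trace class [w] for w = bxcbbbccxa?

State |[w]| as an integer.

120

#0=b has no predecessor
#1=x has no predecessor
#2=c depends on [0:b]
#3=b depends on [2:c]
#4=b depends on [3:b]
#5=b depends on [4:b]
#6=c depends on [5:b]
#7=c depends on [6:c]
#8=x depends on [1:x]
#9=a depends on [8:x]
sources: [0:b, 1:x]
N(rest) = Σ N(rest − s) over sources s of rest; N(one piece) = 1:
  size 1 → [7]=1  [9]=1
  size 2 → [6,7]=1  [7,9]=2  [8,9]=1
  size 3 → [1,8,9]=1  [5,6,7]=1  [6,7,9]=3  [7,8,9]=3
  size 4 → [1,7,8,9]=4  [4,5,6,7]=1  [5,6,7,9]=4  [6,7,8,9]=6
  size 5 → [1,6,7,8,9]=10  [3,4,5,6,7]=1  [4,5,6,7,9]=5  [5,6,7,8,9]=10
  size 6 → [1,5,6,7,8,9]=20  [2,3,4,5,6,7]=1  [3,4,5,6,7,9]=6  [4,5,6,7,8,9]=15
  size 7 → [0,2,3,4,5,6,7]=1  [1,4,5,6,7,8,9]=35  [2,3,4,5,6,7,9]=7  [3,4,5,6,7,8,9]=21
  size 8 → [0,2,3,4,5,6,7,9]=8  [1,3,4,5,6,7,8,9]=56  [2,3,4,5,6,7,8,9]=28
  first=0(b) contributes 84
  first=1(x) contributes 36
|[w]| = 120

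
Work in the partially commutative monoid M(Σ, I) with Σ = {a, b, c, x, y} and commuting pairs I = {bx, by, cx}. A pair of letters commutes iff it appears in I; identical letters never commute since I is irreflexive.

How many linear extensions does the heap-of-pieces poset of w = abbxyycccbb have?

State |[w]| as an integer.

#0=a has no predecessor
#1=b depends on [0:a]
#2=b depends on [1:b]
#3=x depends on [0:a]
#4=y depends on [3:x]
#5=y depends on [4:y]
#6=c depends on [2:b, 5:y]
#7=c depends on [6:c]
#8=c depends on [7:c]
#9=b depends on [8:c]
#10=b depends on [9:b]
sources: [0:a]
N(rest) = Σ N(rest − s) over sources s of rest; N(one piece) = 1:
  size 1 → [10]=1
  size 2 → [9,10]=1
  size 3 → [8,9,10]=1
  size 4 → [7,8,9,10]=1
  size 5 → [6,7,8,9,10]=1
  size 6 → [2,6,7,8,9,10]=1  [5,6,7,8,9,10]=1
  size 7 → [1,2,6,7,8,9,10]=1  [2,5,6,7,8,9,10]=2  [4,5,6,7,8,9,10]=1
  size 8 → [1,2,5,6,7,8,9,10]=3  [2,4,5,6,7,8,9,10]=3  [3,4,5,6,7,8,9,10]=1
  size 9 → [1,2,4,5,6,7,8,9,10]=6  [2,3,4,5,6,7,8,9,10]=4
  first=0(a) contributes 10

10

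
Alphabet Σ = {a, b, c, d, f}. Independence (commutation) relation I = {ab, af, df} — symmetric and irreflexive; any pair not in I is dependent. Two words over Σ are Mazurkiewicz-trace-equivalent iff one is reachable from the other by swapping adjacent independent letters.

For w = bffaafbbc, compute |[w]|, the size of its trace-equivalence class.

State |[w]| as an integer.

28

piece 0:b — minimal
piece 1:f rests on {0:b}
piece 2:f rests on {1:f}
piece 3:a — minimal
piece 4:a rests on {3:a}
piece 5:f rests on {2:f}
piece 6:b rests on {5:f}
piece 7:b rests on {6:b}
piece 8:c rests on {4:a, 7:b}
minimal pieces: {0:b, 3:a}
ways to finish when only these pieces remain (= sum over removing one remaining piece with nothing left below it):
  1 left: {8}→1
  2 left: {4,8}→1  {7,8}→1
  3 left: {3,4,8}→1  {4,7,8}→2  {6,7,8}→1
  4 left: {3,4,7,8}→3  {4,6,7,8}→3  {5,6,7,8}→1
  5 left: {2,5,6,7,8}→1  {3,4,6,7,8}→6  {4,5,6,7,8}→4
  6 left: {1,2,5,6,7,8}→1  {2,4,5,6,7,8}→5  {3,4,5,6,7,8}→10
  7 left: {0,1,2,5,6,7,8}→1  {1,2,4,5,6,7,8}→6  {2,3,4,5,6,7,8}→15
  placing 0:b first → 21 extensions
  placing 3:a first → 7 extensions
total linear extensions = 28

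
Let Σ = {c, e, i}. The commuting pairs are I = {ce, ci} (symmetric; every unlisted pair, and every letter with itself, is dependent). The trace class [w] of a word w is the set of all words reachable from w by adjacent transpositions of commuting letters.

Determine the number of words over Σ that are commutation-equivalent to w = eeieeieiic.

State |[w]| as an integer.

10

0(e) covers ∅
1(e) covers 0:e
2(i) covers 1:e
3(e) covers 2:i
4(e) covers 3:e
5(i) covers 4:e
6(e) covers 5:i
7(i) covers 6:e
8(i) covers 7:i
9(c) covers ∅
floor of heap: 0:e, 9:c
completions by unplaced set U, small U first (add the entries for U minus each lowest piece of U):
  |U|=1: {8}:1  {9}:1
  |U|=2: {7,8}:1  {8,9}:2
  |U|=3: {6,7,8}:1  {7,8,9}:3
  |U|=4: {5,6,7,8}:1  {6,7,8,9}:4
  |U|=5: {4,5,6,7,8}:1  {5,6,7,8,9}:5
  |U|=6: {3,4,5,6,7,8}:1  {4,5,6,7,8,9}:6
  |U|=7: {2,3,4,5,6,7,8}:1  {3,4,5,6,7,8,9}:7
  |U|=8: {1,2,3,4,5,6,7,8}:1  {2,3,4,5,6,7,8,9}:8
  start at 0(e): 9
  start at 9(c): 1
sum over floor = 10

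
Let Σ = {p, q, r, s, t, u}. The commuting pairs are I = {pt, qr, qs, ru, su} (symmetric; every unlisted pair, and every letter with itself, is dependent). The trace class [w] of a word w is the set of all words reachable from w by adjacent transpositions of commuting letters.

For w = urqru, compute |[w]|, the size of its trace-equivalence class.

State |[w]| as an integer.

0(u) covers ∅
1(r) covers ∅
2(q) covers 0:u
3(r) covers 1:r
4(u) covers 2:q
floor of heap: 0:u, 1:r
completions by unplaced set U, small U first (add the entries for U minus each lowest piece of U):
  |U|=1: {3}:1  {4}:1
  |U|=2: {1,3}:1  {2,4}:1  {3,4}:2
  |U|=3: {0,2,4}:1  {1,3,4}:3  {2,3,4}:3
  start at 0(u): 6
  start at 1(r): 4
sum over floor = 10

10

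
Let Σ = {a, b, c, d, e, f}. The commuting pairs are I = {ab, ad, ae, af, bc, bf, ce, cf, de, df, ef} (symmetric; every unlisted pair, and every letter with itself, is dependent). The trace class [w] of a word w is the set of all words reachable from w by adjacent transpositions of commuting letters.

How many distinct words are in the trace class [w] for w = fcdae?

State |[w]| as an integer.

#0=f has no predecessor
#1=c has no predecessor
#2=d depends on [1:c]
#3=a depends on [1:c]
#4=e has no predecessor
sources: [0:f, 1:c, 4:e]
N(rest) = Σ N(rest − s) over sources s of rest; N(one piece) = 1:
  size 1 → [0]=1  [2]=1  [3]=1  [4]=1
  size 2 → [0,2]=2  [0,3]=2  [0,4]=2  [2,3]=2  [2,4]=2  [3,4]=2
  size 3 → [0,2,3]=6  [0,2,4]=6  [0,3,4]=6  [1,2,3]=2  [2,3,4]=6
  first=0(f) contributes 8
  first=1(c) contributes 24
  first=4(e) contributes 8
|[w]| = 40

40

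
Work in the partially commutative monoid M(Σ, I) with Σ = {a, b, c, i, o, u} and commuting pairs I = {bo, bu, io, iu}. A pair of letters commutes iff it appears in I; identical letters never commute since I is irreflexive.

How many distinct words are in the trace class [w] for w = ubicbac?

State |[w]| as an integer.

3

piece 0:u — minimal
piece 1:b — minimal
piece 2:i rests on {1:b}
piece 3:c rests on {0:u, 2:i}
piece 4:b rests on {3:c}
piece 5:a rests on {4:b}
piece 6:c rests on {5:a}
minimal pieces: {0:u, 1:b}
ways to finish when only these pieces remain (= sum over removing one remaining piece with nothing left below it):
  1 left: {6}→1
  2 left: {5,6}→1
  3 left: {4,5,6}→1
  4 left: {3,4,5,6}→1
  5 left: {0,3,4,5,6}→1  {2,3,4,5,6}→1
  placing 0:u first → 1 extensions
  placing 1:b first → 2 extensions
total linear extensions = 3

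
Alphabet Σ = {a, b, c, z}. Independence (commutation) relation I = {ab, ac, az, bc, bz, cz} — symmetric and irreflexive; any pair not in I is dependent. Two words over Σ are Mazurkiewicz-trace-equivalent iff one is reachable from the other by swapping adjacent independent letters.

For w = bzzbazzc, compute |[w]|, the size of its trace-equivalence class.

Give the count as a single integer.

840

#0=b has no predecessor
#1=z has no predecessor
#2=z depends on [1:z]
#3=b depends on [0:b]
#4=a has no predecessor
#5=z depends on [2:z]
#6=z depends on [5:z]
#7=c has no predecessor
sources: [0:b, 1:z, 4:a, 7:c]
N(rest) = Σ N(rest − s) over sources s of rest; N(one piece) = 1:
  size 1 → [3]=1  [4]=1  [6]=1  [7]=1
  size 2 → [0,3]=1  [3,4]=2  [3,6]=2  [3,7]=2  [4,6]=2  [4,7]=2  [5,6]=1  [6,7]=2
  size 3 → [0,3,4]=3  [0,3,6]=3  [0,3,7]=3  [2,5,6]=1  [3,4,6]=6  [3,4,7]=6  [3,5,6]=3  [3,6,7]=6  [4,5,6]=3  [4,6,7]=6  [5,6,7]=3
  size 4 → [0,3,4,6]=12  [0,3,4,7]=12  [0,3,5,6]=6  [0,3,6,7]=12  [1,2,5,6]=1  [2,3,5,6]=4  [2,4,5,6]=4  [2,5,6,7]=4  [3,4,5,6]=12  [3,4,6,7]=24  [3,5,6,7]=12  [4,5,6,7]=12
  size 5 → [0,2,3,5,6]=10  [0,3,4,5,6]=30  [0,3,4,6,7]=60  [0,3,5,6,7]=30  [1,2,3,5,6]=5  [1,2,4,5,6]=5  [1,2,5,6,7]=5  [2,3,4,5,6]=20  [2,3,5,6,7]=20  [2,4,5,6,7]=20  [3,4,5,6,7]=60
  size 6 → [0,1,2,3,5,6]=15  [0,2,3,4,5,6]=60  [0,2,3,5,6,7]=60  [0,3,4,5,6,7]=180  [1,2,3,4,5,6]=30  [1,2,3,5,6,7]=30  [1,2,4,5,6,7]=30  [2,3,4,5,6,7]=120
  first=0(b) contributes 210
  first=1(z) contributes 420
  first=4(a) contributes 105
  first=7(c) contributes 105
|[w]| = 840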